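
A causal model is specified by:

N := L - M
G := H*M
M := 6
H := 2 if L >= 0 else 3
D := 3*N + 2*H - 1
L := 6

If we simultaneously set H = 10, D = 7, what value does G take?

Setting H = 10, D = 7 by intervention discards those variables' equations.
G = H*M  [with H=10, M=6]  = 60

60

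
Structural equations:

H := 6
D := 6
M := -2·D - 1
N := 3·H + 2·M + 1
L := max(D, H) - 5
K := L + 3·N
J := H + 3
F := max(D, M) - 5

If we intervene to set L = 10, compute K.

The intervention breaks the incoming arrows to L: L := max(D, H) - 5 no longer applies, and L = 10.
M = -2·D - 1  [with D=6]  = -13
N = 3·H + 2·M + 1  [with H=6, M=-13]  = -7
K = L + 3·N  [with L=10, N=-7]  = -11

-11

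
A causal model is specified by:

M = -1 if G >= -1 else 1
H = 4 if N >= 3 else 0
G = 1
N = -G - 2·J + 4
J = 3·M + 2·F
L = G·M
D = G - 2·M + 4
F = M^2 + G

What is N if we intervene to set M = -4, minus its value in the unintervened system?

Under do(M=-4), the mechanism M = -1 if G >= -1 else 1 is discarded; M is fixed at -4.
F = M^2 + G  [with M=-4, G=1]  = 17
J = 3·M + 2·F  [with M=-4, F=17]  = 22
N = -G - 2·J + 4  [with G=1, J=22]  = -41
Without intervention: M = -1 if G >= -1 else 1  [with G=1]  = -1; F = M^2 + G  [with M=-1, G=1]  = 2; J = 3·M + 2·F  [with M=-1, F=2]  = 1; N = -G - 2·J + 4  [with G=1, J=1]  = 1.
Change = -41 − 1 = -42.

-42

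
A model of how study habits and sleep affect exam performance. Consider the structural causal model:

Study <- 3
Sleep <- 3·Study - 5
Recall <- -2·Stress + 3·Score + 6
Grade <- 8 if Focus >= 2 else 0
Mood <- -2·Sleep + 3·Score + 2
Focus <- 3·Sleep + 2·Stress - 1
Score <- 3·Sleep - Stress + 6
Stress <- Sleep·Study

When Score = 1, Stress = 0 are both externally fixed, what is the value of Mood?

The joint intervention fixes Score = 1, Stress = 0, removing each variable's own equation.
Sleep = 3·Study - 5  [with Study=3]  = 4
Mood = -2·Sleep + 3·Score + 2  [with Sleep=4, Score=1]  = -3

-3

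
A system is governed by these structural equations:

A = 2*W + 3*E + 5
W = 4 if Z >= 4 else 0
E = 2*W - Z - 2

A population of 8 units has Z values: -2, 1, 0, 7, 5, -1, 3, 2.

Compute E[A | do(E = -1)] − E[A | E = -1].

-2

Under do(E=-1), E's equation is replaced by E=-1 for every unit. Per-unit A: 2, 2, 2, 10, 10, 2, 2, 2. Mean = 4.
E[A|E=-1] averages over only the 2 units with E=-1 (Z = 7, -1): A = 10, 2, mean 6.
Difference = 4 − 6 = -2.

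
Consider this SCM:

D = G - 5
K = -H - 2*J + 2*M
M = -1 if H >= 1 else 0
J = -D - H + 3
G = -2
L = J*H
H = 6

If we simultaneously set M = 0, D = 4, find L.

-42

Under do(M = 0, D = 4), each intervened variable's structural equation is replaced by its fixed value.
J = -D - H + 3  [with D=4, H=6]  = -7
L = J*H  [with J=-7, H=6]  = -42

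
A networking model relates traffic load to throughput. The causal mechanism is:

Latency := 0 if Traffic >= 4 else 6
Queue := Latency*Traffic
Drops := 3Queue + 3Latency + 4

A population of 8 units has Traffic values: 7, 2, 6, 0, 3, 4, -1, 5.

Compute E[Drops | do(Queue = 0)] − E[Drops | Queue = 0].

5.4

Every unit gets Queue=0 under the intervention. Drops values become 4, 22, 4, 22, 22, 4, 22, 4; E[Drops|do(Queue=0)] = 13.
Observing Queue=0 restricts to units where Queue's equation naturally yields 0: Traffic ∈ {7, 6, 0, 4, 5}. In that subpopulation Drops = 4, 4, 22, 4, 4, mean 7.6.
Difference = 13 − 7.6 = 5.4.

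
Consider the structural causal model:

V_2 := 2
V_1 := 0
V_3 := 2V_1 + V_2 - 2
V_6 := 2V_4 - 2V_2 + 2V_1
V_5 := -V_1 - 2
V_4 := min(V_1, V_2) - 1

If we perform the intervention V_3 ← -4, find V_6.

-6

The intervention breaks the incoming arrows to V_3: V_3 := 2V_1 + V_2 - 2 no longer applies, and V_3 = -4.
No directed path runs from V_3 to V_6, so V_6 keeps its natural value.
V_4 = min(V_1, V_2) - 1  [with V_1=0, V_2=2]  = -1
V_6 = 2V_4 - 2V_2 + 2V_1  [with V_4=-1, V_2=2, V_1=0]  = -6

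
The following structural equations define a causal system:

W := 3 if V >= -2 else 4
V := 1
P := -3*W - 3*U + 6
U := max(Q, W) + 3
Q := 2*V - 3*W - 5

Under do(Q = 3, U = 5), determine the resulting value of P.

-18

Setting Q = 3, U = 5 by intervention discards those variables' equations.
W = 3 if V >= -2 else 4  [with V=1]  = 3
P = -3*W - 3*U + 6  [with W=3, U=5]  = -18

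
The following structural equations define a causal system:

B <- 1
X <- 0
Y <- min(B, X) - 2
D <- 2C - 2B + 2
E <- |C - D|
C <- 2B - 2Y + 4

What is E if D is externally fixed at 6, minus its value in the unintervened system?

-6

The intervention breaks the incoming arrows to D: D <- 2C - 2B + 2 no longer applies, and D = 6.
Y = min(B, X) - 2  [with B=1, X=0]  = -2
C = 2B - 2Y + 4  [with B=1, Y=-2]  = 10
E = |C - D|  [with C=10, D=6]  = 4
Without intervention: Y = min(B, X) - 2  [with B=1, X=0]  = -2; C = 2B - 2Y + 4  [with B=1, Y=-2]  = 10; D = 2C - 2B + 2  [with C=10, B=1]  = 20; E = |C - D|  [with C=10, D=20]  = 10.
Change = 4 − 10 = -6.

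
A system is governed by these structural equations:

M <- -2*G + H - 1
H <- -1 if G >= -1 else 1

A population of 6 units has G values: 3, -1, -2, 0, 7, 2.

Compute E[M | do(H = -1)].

-5

The intervention sets H=-1 in all 6 units regardless of G. Recomputing M per unit gives -8, 0, 2, -2, -16, -6; average -5.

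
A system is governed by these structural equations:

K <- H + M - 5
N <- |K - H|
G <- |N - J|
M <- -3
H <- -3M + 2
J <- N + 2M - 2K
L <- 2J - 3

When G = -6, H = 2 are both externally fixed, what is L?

Setting G = -6, H = 2 by intervention discards those variables' equations.
K = H + M - 5  [with H=2, M=-3]  = -6
N = |K - H|  [with K=-6, H=2]  = 8
J = N + 2M - 2K  [with N=8, M=-3, K=-6]  = 14
L = 2J - 3  [with J=14]  = 25

25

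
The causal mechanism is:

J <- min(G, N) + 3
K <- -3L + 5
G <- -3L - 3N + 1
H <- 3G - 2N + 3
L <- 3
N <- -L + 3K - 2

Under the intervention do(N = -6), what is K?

-4

Under do(N=-6), the mechanism N <- -L + 3K - 2 is discarded; N is fixed at -6.
Since K is not a descendant of the intervened variable, it is unaffected.
K = -3L + 5  [with L=3]  = -4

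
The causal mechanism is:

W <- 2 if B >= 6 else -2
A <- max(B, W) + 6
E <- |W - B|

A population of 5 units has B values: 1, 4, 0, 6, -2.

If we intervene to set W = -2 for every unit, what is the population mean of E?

The intervention sets W=-2 in all 5 units regardless of B. Recomputing E per unit gives 3, 6, 2, 8, 0; average 3.8.

3.8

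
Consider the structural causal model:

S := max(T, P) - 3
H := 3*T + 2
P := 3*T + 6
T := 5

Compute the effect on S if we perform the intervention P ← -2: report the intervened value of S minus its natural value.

Under do(P=-2), the mechanism P := 3*T + 6 is discarded; P is fixed at -2.
S = max(T, P) - 3  [with T=5, P=-2]  = 2
Without intervention: P = 3*T + 6  [with T=5]  = 21; S = max(T, P) - 3  [with T=5, P=21]  = 18.
Change = 2 − 18 = -16.

-16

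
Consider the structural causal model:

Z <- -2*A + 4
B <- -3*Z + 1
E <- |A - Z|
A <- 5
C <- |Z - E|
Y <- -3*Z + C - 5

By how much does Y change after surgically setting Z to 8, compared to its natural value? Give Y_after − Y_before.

-54

Under do(Z=8), the mechanism Z <- -2*A + 4 is discarded; Z is fixed at 8.
E = |A - Z|  [with A=5, Z=8]  = 3
C = |Z - E|  [with Z=8, E=3]  = 5
Y = -3*Z + C - 5  [with Z=8, C=5]  = -24
Without intervention: Z = -2*A + 4  [with A=5]  = -6; E = |A - Z|  [with A=5, Z=-6]  = 11; C = |Z - E|  [with Z=-6, E=11]  = 17; Y = -3*Z + C - 5  [with Z=-6, C=17]  = 30.
Change = -24 − 30 = -54.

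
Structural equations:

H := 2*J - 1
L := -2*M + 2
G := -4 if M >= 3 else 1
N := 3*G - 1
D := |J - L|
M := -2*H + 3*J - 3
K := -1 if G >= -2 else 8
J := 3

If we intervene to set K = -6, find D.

7

The intervention breaks the incoming arrows to K: K := -1 if G >= -2 else 8 no longer applies, and K = -6.
D is not downstream of the intervention, so its value is determined by the original equations.
H = 2*J - 1  [with J=3]  = 5
M = -2*H + 3*J - 3  [with H=5, J=3]  = -4
L = -2*M + 2  [with M=-4]  = 10
D = |J - L|  [with J=3, L=10]  = 7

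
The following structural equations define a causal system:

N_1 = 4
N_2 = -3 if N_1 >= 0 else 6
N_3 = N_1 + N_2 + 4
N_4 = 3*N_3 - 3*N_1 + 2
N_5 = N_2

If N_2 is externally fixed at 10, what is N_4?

44

Under do(N_2=10), the mechanism N_2 = -3 if N_1 >= 0 else 6 is discarded; N_2 is fixed at 10.
N_3 = N_1 + N_2 + 4  [with N_1=4, N_2=10]  = 18
N_4 = 3*N_3 - 3*N_1 + 2  [with N_3=18, N_1=4]  = 44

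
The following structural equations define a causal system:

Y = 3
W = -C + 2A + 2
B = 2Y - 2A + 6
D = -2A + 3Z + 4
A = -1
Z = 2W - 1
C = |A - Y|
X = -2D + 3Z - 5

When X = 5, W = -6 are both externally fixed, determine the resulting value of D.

-33

Under do(X = 5, W = -6), each intervened variable's structural equation is replaced by its fixed value.
Z = 2W - 1  [with W=-6]  = -13
D = -2A + 3Z + 4  [with A=-1, Z=-13]  = -33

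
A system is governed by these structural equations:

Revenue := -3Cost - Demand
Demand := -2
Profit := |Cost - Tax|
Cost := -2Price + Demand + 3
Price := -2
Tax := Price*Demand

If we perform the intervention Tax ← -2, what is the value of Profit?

7

The intervention breaks the incoming arrows to Tax: Tax := Price*Demand no longer applies, and Tax = -2.
Cost = -2Price + Demand + 3  [with Price=-2, Demand=-2]  = 5
Profit = |Cost - Tax|  [with Cost=5, Tax=-2]  = 7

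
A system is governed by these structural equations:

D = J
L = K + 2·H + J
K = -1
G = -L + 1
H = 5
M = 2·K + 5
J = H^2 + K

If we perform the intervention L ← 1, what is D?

Under do(L=1), the mechanism L = K + 2·H + J is discarded; L is fixed at 1.
Since D is not a descendant of the intervened variable, it is unaffected.
J = H^2 + K  [with H=5, K=-1]  = 24
D = J  [with J=24]  = 24

24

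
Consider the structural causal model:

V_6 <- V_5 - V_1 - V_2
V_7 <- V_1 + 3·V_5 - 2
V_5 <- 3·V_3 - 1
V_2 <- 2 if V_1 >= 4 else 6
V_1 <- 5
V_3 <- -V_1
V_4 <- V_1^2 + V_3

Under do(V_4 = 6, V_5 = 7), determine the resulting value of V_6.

0

The joint intervention fixes V_4 = 6, V_5 = 7, removing each variable's own equation.
V_2 = 2 if V_1 >= 4 else 6  [with V_1=5]  = 2
V_6 = V_5 - V_1 - V_2  [with V_5=7, V_1=5, V_2=2]  = 0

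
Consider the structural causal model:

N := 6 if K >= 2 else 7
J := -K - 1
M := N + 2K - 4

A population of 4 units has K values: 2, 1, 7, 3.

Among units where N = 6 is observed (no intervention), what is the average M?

E[M|N=6] averages over only the 3 units with N=6 (K = 2, 7, 3): M = 6, 16, 8, mean 10.

10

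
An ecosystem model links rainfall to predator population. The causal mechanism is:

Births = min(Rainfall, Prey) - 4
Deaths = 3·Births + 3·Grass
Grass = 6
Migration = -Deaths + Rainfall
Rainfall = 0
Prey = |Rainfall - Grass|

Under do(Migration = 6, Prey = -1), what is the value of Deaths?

Under do(Migration = 6, Prey = -1), each intervened variable's structural equation is replaced by its fixed value.
Births = min(Rainfall, Prey) - 4  [with Rainfall=0, Prey=-1]  = -5
Deaths = 3·Births + 3·Grass  [with Births=-5, Grass=6]  = 3

3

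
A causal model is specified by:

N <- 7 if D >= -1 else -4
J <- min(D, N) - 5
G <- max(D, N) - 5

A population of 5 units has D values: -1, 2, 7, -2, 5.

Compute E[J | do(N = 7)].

Under do(N=7), N's equation is replaced by N=7 for every unit. Per-unit J: -6, -3, 2, -7, 0. Mean = -2.8.

-2.8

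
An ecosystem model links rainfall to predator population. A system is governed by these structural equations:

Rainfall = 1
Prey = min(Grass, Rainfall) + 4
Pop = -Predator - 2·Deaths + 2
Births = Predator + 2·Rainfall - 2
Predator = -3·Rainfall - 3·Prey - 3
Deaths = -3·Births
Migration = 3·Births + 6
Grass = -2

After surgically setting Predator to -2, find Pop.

do(Predator=-2) replaces the equation Predator = -3·Rainfall - 3·Prey - 3 with the constant Predator = -2.
Births = Predator + 2·Rainfall - 2  [with Predator=-2, Rainfall=1]  = -2
Deaths = -3·Births  [with Births=-2]  = 6
Pop = -Predator - 2·Deaths + 2  [with Predator=-2, Deaths=6]  = -8

-8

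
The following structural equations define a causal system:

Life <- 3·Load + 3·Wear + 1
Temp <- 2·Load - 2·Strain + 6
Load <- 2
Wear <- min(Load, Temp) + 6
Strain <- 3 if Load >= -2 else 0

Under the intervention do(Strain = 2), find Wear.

8

Under do(Strain=2), the mechanism Strain <- 3 if Load >= -2 else 0 is discarded; Strain is fixed at 2.
Temp = 2·Load - 2·Strain + 6  [with Load=2, Strain=2]  = 6
Wear = min(Load, Temp) + 6  [with Load=2, Temp=6]  = 8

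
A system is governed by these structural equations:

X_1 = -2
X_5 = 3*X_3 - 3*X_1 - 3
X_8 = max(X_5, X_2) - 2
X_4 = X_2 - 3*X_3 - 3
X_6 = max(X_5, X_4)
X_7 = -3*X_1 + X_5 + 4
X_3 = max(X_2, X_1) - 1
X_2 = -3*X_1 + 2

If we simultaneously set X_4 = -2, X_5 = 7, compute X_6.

The joint intervention fixes X_4 = -2, X_5 = 7, removing each variable's own equation.
X_6 = max(X_5, X_4)  [with X_5=7, X_4=-2]  = 7

7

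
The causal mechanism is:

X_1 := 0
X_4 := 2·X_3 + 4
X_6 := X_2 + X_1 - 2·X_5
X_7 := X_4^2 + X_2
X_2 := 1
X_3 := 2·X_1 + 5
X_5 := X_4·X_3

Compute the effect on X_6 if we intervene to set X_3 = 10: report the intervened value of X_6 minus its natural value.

-340

The intervention breaks the incoming arrows to X_3: X_3 := 2·X_1 + 5 no longer applies, and X_3 = 10.
X_4 = 2·X_3 + 4  [with X_3=10]  = 24
X_5 = X_4·X_3  [with X_4=24, X_3=10]  = 240
X_6 = X_2 + X_1 - 2·X_5  [with X_2=1, X_1=0, X_5=240]  = -479
Without intervention: X_3 = 2·X_1 + 5  [with X_1=0]  = 5; X_4 = 2·X_3 + 4  [with X_3=5]  = 14; X_5 = X_4·X_3  [with X_4=14, X_3=5]  = 70; X_6 = X_2 + X_1 - 2·X_5  [with X_2=1, X_1=0, X_5=70]  = -139.
Change = -479 − (-139) = -340.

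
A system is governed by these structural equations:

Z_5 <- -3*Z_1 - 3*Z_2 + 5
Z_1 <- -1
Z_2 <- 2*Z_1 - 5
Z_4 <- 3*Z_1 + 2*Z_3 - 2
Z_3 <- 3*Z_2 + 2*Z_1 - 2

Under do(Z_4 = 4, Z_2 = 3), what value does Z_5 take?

The joint intervention fixes Z_4 = 4, Z_2 = 3, removing each variable's own equation.
Z_5 = -3*Z_1 - 3*Z_2 + 5  [with Z_1=-1, Z_2=3]  = -1

-1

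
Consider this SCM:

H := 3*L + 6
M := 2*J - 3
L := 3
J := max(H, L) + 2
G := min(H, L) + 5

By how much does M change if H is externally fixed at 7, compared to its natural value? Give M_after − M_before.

Under do(H=7), the mechanism H := 3*L + 6 is discarded; H is fixed at 7.
J = max(H, L) + 2  [with H=7, L=3]  = 9
M = 2*J - 3  [with J=9]  = 15
Without intervention: H = 3*L + 6  [with L=3]  = 15; J = max(H, L) + 2  [with H=15, L=3]  = 17; M = 2*J - 3  [with J=17]  = 31.
Change = 15 − 31 = -16.

-16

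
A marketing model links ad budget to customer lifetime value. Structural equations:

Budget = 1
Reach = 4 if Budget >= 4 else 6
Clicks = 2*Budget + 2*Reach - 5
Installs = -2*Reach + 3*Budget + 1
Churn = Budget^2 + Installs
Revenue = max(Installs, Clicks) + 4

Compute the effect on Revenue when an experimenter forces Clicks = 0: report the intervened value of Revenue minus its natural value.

-9

The intervention breaks the incoming arrows to Clicks: Clicks = 2*Budget + 2*Reach - 5 no longer applies, and Clicks = 0.
Reach = 4 if Budget >= 4 else 6  [with Budget=1]  = 6
Installs = -2*Reach + 3*Budget + 1  [with Reach=6, Budget=1]  = -8
Revenue = max(Installs, Clicks) + 4  [with Installs=-8, Clicks=0]  = 4
Without intervention: Reach = 4 if Budget >= 4 else 6  [with Budget=1]  = 6; Clicks = 2*Budget + 2*Reach - 5  [with Budget=1, Reach=6]  = 9; Installs = -2*Reach + 3*Budget + 1  [with Reach=6, Budget=1]  = -8; Revenue = max(Installs, Clicks) + 4  [with Installs=-8, Clicks=9]  = 13.
Change = 4 − 13 = -9.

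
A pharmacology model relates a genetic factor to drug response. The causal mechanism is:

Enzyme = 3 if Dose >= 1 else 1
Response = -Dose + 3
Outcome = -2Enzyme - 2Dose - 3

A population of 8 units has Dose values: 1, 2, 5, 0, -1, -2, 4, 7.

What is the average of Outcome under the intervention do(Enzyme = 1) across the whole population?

-9

The intervention sets Enzyme=1 in all 8 units regardless of Dose. Recomputing Outcome per unit gives -7, -9, -15, -5, -3, -1, -13, -19; average -9.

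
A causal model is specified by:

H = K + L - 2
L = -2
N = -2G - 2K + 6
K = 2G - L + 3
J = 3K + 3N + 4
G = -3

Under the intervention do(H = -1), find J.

The intervention breaks the incoming arrows to H: H = K + L - 2 no longer applies, and H = -1.
Since J is not a descendant of the intervened variable, it is unaffected.
K = 2G - L + 3  [with G=-3, L=-2]  = -1
N = -2G - 2K + 6  [with G=-3, K=-1]  = 14
J = 3K + 3N + 4  [with K=-1, N=14]  = 43

43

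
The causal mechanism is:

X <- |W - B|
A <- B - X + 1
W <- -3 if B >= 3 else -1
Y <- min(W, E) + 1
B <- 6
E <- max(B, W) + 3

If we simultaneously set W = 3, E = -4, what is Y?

-3

The joint intervention fixes W = 3, E = -4, removing each variable's own equation.
Y = min(W, E) + 1  [with W=3, E=-4]  = -3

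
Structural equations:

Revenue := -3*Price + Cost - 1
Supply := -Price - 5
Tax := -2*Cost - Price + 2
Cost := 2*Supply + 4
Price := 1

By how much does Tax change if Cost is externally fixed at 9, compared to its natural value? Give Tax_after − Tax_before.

do(Cost=9) replaces the equation Cost := 2*Supply + 4 with the constant Cost = 9.
Tax = -2*Cost - Price + 2  [with Cost=9, Price=1]  = -17
Without intervention: Supply = -Price - 5  [with Price=1]  = -6; Cost = 2*Supply + 4  [with Supply=-6]  = -8; Tax = -2*Cost - Price + 2  [with Cost=-8, Price=1]  = 17.
Change = -17 − 17 = -34.

-34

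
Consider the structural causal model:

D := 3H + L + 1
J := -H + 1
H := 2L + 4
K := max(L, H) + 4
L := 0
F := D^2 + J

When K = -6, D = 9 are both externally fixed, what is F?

Setting K = -6, D = 9 by intervention discards those variables' equations.
H = 2L + 4  [with L=0]  = 4
J = -H + 1  [with H=4]  = -3
F = D^2 + J  [with D=9, J=-3]  = 78

78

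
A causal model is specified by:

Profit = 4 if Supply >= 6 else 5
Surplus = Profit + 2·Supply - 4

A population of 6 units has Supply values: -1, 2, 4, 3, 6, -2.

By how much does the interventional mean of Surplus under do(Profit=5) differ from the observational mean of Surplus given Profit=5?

1.6

do(Profit=5) breaks Profit's dependence on Supply. With Profit=5 fixed, Surplus across the units is -1, 5, 9, 7, 13, -3, mean 5.
Conditioning on Profit=5 selects the 5 unit(s) with Supply ∈ {-1, 2, 4, 3, -2}. Their Surplus values: -1, 5, 9, 7, -3. Mean = 3.4.
Difference = 5 − 3.4 = 1.6.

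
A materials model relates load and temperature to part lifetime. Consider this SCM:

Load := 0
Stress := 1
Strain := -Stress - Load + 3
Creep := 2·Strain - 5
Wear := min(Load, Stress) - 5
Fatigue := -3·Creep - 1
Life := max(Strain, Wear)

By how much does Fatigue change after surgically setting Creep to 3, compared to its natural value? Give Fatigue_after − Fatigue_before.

Under do(Creep=3), the mechanism Creep := 2·Strain - 5 is discarded; Creep is fixed at 3.
Fatigue = -3·Creep - 1  [with Creep=3]  = -10
Without intervention: Strain = -Stress - Load + 3  [with Stress=1, Load=0]  = 2; Creep = 2·Strain - 5  [with Strain=2]  = -1; Fatigue = -3·Creep - 1  [with Creep=-1]  = 2.
Change = -10 − 2 = -12.

-12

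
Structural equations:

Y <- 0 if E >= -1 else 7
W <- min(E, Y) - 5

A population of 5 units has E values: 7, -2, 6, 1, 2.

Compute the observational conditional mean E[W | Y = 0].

-5

Observing Y=0 restricts to units where Y's equation naturally yields 0: E ∈ {7, 6, 1, 2}. In that subpopulation W = -5, -5, -5, -5, mean -5.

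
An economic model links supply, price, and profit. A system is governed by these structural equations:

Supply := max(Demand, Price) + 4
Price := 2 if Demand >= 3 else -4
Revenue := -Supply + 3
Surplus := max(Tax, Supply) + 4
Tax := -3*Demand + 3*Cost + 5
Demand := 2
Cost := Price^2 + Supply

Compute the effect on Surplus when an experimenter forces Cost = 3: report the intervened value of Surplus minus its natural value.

-57

The intervention breaks the incoming arrows to Cost: Cost := Price^2 + Supply no longer applies, and Cost = 3.
Price = 2 if Demand >= 3 else -4  [with Demand=2]  = -4
Supply = max(Demand, Price) + 4  [with Demand=2, Price=-4]  = 6
Tax = -3*Demand + 3*Cost + 5  [with Demand=2, Cost=3]  = 8
Surplus = max(Tax, Supply) + 4  [with Tax=8, Supply=6]  = 12
Without intervention: Price = 2 if Demand >= 3 else -4  [with Demand=2]  = -4; Supply = max(Demand, Price) + 4  [with Demand=2, Price=-4]  = 6; Cost = Price^2 + Supply  [with Price=-4, Supply=6]  = 22; Tax = -3*Demand + 3*Cost + 5  [with Demand=2, Cost=22]  = 65; Surplus = max(Tax, Supply) + 4  [with Tax=65, Supply=6]  = 69.
Change = 12 − 69 = -57.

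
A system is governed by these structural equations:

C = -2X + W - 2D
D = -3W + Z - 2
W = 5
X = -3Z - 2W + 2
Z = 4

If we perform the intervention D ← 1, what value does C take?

43

Intervening sets D = 1 and removes its equation (D = -3W + Z - 2).
X = -3Z - 2W + 2  [with Z=4, W=5]  = -20
C = -2X + W - 2D  [with X=-20, W=5, D=1]  = 43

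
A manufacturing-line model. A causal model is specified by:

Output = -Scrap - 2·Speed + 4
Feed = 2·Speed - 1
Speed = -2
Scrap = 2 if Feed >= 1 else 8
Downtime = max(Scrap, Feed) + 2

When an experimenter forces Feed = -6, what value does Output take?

0

Under do(Feed=-6), the mechanism Feed = 2·Speed - 1 is discarded; Feed is fixed at -6.
Scrap = 2 if Feed >= 1 else 8  [with Feed=-6]  = 8
Output = -Scrap - 2·Speed + 4  [with Scrap=8, Speed=-2]  = 0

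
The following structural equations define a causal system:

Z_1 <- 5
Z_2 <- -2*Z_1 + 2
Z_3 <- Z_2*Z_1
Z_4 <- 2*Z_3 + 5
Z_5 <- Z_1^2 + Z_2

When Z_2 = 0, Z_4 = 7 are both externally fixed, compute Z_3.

0

The joint intervention fixes Z_2 = 0, Z_4 = 7, removing each variable's own equation.
Z_3 = Z_2*Z_1  [with Z_2=0, Z_1=5]  = 0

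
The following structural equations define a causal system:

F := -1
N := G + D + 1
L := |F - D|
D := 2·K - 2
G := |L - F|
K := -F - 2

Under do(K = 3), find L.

Under do(K=3), the mechanism K := -F - 2 is discarded; K is fixed at 3.
D = 2·K - 2  [with K=3]  = 4
L = |F - D|  [with F=-1, D=4]  = 5

5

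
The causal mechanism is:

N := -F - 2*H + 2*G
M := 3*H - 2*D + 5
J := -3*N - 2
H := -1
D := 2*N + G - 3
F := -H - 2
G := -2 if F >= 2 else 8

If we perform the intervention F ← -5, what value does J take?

Under do(F=-5), the mechanism F := -H - 2 is discarded; F is fixed at -5.
G = -2 if F >= 2 else 8  [with F=-5]  = 8
N = -F - 2*H + 2*G  [with F=-5, H=-1, G=8]  = 23
J = -3*N - 2  [with N=23]  = -71

-71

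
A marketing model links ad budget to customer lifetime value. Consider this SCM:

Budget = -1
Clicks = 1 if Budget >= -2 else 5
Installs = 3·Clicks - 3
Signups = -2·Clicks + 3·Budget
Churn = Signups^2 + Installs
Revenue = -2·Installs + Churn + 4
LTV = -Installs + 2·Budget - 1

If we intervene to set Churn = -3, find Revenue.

The intervention breaks the incoming arrows to Churn: Churn = Signups^2 + Installs no longer applies, and Churn = -3.
Clicks = 1 if Budget >= -2 else 5  [with Budget=-1]  = 1
Installs = 3·Clicks - 3  [with Clicks=1]  = 0
Revenue = -2·Installs + Churn + 4  [with Installs=0, Churn=-3]  = 1

1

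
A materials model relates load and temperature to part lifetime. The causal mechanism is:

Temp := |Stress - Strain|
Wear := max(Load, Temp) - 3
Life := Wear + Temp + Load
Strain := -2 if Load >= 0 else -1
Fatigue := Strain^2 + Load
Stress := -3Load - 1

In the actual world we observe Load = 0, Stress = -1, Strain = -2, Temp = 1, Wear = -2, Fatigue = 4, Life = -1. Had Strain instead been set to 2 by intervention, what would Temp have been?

The intervention breaks the incoming arrows to Strain: Strain := -2 if Load >= 0 else -1 no longer applies, and Strain = 2.
Stress = -3Load - 1  [with Load=0]  = -1
Temp = |Stress - Strain|  [with Stress=-1, Strain=2]  = 3

3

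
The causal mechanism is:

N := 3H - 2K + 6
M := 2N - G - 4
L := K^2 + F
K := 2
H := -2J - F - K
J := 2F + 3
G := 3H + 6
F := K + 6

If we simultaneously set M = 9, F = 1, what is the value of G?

-33

The joint intervention fixes M = 9, F = 1, removing each variable's own equation.
J = 2F + 3  [with F=1]  = 5
H = -2J - F - K  [with J=5, F=1, K=2]  = -13
G = 3H + 6  [with H=-13]  = -33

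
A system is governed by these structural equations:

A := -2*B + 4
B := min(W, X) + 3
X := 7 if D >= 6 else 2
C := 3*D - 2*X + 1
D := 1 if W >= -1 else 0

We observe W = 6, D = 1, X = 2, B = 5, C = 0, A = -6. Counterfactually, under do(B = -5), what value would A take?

Under do(B=-5), the mechanism B := min(W, X) + 3 is discarded; B is fixed at -5.
A = -2*B + 4  [with B=-5]  = 14

14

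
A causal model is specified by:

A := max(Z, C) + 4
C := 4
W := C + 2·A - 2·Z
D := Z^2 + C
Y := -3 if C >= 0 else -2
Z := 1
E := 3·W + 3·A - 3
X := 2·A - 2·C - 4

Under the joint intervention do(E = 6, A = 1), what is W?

Under do(E = 6, A = 1), each intervened variable's structural equation is replaced by its fixed value.
W = C + 2·A - 2·Z  [with C=4, A=1, Z=1]  = 4

4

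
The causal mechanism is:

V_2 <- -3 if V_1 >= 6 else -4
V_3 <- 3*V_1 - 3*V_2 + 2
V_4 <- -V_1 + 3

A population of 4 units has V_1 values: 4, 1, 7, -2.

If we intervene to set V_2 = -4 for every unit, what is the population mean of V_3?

Every unit gets V_2=-4 under the intervention. V_3 values become 26, 17, 35, 8; E[V_3|do(V_2=-4)] = 21.5.

21.5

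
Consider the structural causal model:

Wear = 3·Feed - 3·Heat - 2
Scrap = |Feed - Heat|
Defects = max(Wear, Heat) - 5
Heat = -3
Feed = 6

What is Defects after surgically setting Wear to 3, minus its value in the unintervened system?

The intervention breaks the incoming arrows to Wear: Wear = 3·Feed - 3·Heat - 2 no longer applies, and Wear = 3.
Defects = max(Wear, Heat) - 5  [with Wear=3, Heat=-3]  = -2
Without intervention: Wear = 3·Feed - 3·Heat - 2  [with Feed=6, Heat=-3]  = 25; Defects = max(Wear, Heat) - 5  [with Wear=25, Heat=-3]  = 20.
Change = -2 − 20 = -22.

-22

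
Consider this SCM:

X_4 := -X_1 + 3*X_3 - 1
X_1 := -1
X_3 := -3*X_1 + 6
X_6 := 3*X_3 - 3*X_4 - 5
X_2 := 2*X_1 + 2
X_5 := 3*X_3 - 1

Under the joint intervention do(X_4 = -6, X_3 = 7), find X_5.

20

The joint intervention fixes X_4 = -6, X_3 = 7, removing each variable's own equation.
X_5 = 3*X_3 - 1  [with X_3=7]  = 20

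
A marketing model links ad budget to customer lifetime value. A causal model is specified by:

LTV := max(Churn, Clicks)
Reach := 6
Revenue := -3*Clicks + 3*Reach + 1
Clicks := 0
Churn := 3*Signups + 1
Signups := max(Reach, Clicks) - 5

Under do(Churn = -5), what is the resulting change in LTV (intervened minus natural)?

Under do(Churn=-5), the mechanism Churn := 3*Signups + 1 is discarded; Churn is fixed at -5.
LTV = max(Churn, Clicks)  [with Churn=-5, Clicks=0]  = 0
Without intervention: Signups = max(Reach, Clicks) - 5  [with Reach=6, Clicks=0]  = 1; Churn = 3*Signups + 1  [with Signups=1]  = 4; LTV = max(Churn, Clicks)  [with Churn=4, Clicks=0]  = 4.
Change = 0 − 4 = -4.

-4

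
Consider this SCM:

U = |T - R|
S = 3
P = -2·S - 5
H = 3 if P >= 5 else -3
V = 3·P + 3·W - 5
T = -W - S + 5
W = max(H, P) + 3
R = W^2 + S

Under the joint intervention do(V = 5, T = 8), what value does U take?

Under do(V = 5, T = 8), each intervened variable's structural equation is replaced by its fixed value.
P = -2·S - 5  [with S=3]  = -11
H = 3 if P >= 5 else -3  [with P=-11]  = -3
W = max(H, P) + 3  [with H=-3, P=-11]  = 0
R = W^2 + S  [with W=0, S=3]  = 3
U = |T - R|  [with T=8, R=3]  = 5

5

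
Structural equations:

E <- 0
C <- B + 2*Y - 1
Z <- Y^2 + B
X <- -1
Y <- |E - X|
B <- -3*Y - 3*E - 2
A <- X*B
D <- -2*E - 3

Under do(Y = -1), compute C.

-2

The intervention breaks the incoming arrows to Y: Y <- |E - X| no longer applies, and Y = -1.
B = -3*Y - 3*E - 2  [with Y=-1, E=0]  = 1
C = B + 2*Y - 1  [with B=1, Y=-1]  = -2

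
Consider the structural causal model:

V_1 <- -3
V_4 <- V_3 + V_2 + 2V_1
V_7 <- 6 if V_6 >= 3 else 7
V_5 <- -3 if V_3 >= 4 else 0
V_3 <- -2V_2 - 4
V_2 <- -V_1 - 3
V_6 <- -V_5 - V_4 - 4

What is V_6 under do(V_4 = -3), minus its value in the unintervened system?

Under do(V_4=-3), the mechanism V_4 <- V_3 + V_2 + 2V_1 is discarded; V_4 is fixed at -3.
V_2 = -V_1 - 3  [with V_1=-3]  = 0
V_3 = -2V_2 - 4  [with V_2=0]  = -4
V_5 = -3 if V_3 >= 4 else 0  [with V_3=-4]  = 0
V_6 = -V_5 - V_4 - 4  [with V_5=0, V_4=-3]  = -1
Without intervention: V_2 = -V_1 - 3  [with V_1=-3]  = 0; V_3 = -2V_2 - 4  [with V_2=0]  = -4; V_4 = V_3 + V_2 + 2V_1  [with V_3=-4, V_2=0, V_1=-3]  = -10; V_5 = -3 if V_3 >= 4 else 0  [with V_3=-4]  = 0; V_6 = -V_5 - V_4 - 4  [with V_5=0, V_4=-10]  = 6.
Change = -1 − 6 = -7.

-7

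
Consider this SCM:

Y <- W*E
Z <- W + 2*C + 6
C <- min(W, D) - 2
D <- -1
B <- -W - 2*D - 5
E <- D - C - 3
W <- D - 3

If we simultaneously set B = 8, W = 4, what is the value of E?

Under do(B = 8, W = 4), each intervened variable's structural equation is replaced by its fixed value.
C = min(W, D) - 2  [with W=4, D=-1]  = -3
E = D - C - 3  [with D=-1, C=-3]  = -1

-1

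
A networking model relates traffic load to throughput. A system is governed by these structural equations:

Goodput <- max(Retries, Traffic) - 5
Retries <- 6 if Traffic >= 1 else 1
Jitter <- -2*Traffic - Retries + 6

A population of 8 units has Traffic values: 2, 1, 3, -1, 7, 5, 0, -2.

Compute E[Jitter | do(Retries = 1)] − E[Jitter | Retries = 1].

The intervention sets Retries=1 in all 8 units regardless of Traffic. Recomputing Jitter per unit gives 1, 3, -1, 7, -9, -5, 5, 9; average 1.25.
Conditioning on Retries=1 selects the 3 unit(s) with Traffic ∈ {-1, 0, -2}. Their Jitter values: 7, 5, 9. Mean = 7.
Difference = 1.25 − 7 = -5.75.

-5.75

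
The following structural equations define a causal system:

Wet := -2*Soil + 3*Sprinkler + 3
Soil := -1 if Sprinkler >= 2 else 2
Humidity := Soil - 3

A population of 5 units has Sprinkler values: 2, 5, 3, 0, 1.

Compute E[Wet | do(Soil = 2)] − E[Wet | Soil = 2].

5.1

do(Soil=2) breaks Soil's dependence on Sprinkler. With Soil=2 fixed, Wet across the units is 5, 14, 8, -1, 2, mean 5.6.
Conditioning on Soil=2 selects the 2 unit(s) with Sprinkler ∈ {0, 1}. Their Wet values: -1, 2. Mean = 0.5.
Difference = 5.6 − 0.5 = 5.1.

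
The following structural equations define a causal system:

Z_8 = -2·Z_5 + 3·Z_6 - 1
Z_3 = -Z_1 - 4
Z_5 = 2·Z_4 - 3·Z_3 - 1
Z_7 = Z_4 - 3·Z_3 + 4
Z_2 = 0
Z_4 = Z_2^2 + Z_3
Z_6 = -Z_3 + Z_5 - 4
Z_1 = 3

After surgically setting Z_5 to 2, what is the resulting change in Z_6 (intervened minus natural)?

The intervention breaks the incoming arrows to Z_5: Z_5 = 2·Z_4 - 3·Z_3 - 1 no longer applies, and Z_5 = 2.
Z_3 = -Z_1 - 4  [with Z_1=3]  = -7
Z_6 = -Z_3 + Z_5 - 4  [with Z_3=-7, Z_5=2]  = 5
Without intervention: Z_3 = -Z_1 - 4  [with Z_1=3]  = -7; Z_4 = Z_2^2 + Z_3  [with Z_2=0, Z_3=-7]  = -7; Z_5 = 2·Z_4 - 3·Z_3 - 1  [with Z_4=-7, Z_3=-7]  = 6; Z_6 = -Z_3 + Z_5 - 4  [with Z_3=-7, Z_5=6]  = 9.
Change = 5 − 9 = -4.

-4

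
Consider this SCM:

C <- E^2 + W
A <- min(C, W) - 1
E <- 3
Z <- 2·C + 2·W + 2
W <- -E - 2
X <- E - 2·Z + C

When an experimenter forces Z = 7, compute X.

Intervening sets Z = 7 and removes its equation (Z <- 2·C + 2·W + 2).
W = -E - 2  [with E=3]  = -5
C = E^2 + W  [with E=3, W=-5]  = 4
X = E - 2·Z + C  [with E=3, Z=7, C=4]  = -7

-7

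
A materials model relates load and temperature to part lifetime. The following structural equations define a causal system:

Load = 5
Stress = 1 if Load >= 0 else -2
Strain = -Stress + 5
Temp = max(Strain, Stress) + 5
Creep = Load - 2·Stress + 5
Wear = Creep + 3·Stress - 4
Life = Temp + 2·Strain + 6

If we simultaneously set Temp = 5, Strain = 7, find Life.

25

The joint intervention fixes Temp = 5, Strain = 7, removing each variable's own equation.
Life = Temp + 2·Strain + 6  [with Temp=5, Strain=7]  = 25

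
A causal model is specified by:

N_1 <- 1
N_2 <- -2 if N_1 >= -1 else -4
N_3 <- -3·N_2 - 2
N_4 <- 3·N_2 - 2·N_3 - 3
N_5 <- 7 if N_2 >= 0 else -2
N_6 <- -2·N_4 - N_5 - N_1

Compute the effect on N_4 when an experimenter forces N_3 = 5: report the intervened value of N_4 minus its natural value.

-2

The intervention breaks the incoming arrows to N_3: N_3 <- -3·N_2 - 2 no longer applies, and N_3 = 5.
N_2 = -2 if N_1 >= -1 else -4  [with N_1=1]  = -2
N_4 = 3·N_2 - 2·N_3 - 3  [with N_2=-2, N_3=5]  = -19
Without intervention: N_2 = -2 if N_1 >= -1 else -4  [with N_1=1]  = -2; N_3 = -3·N_2 - 2  [with N_2=-2]  = 4; N_4 = 3·N_2 - 2·N_3 - 3  [with N_2=-2, N_3=4]  = -17.
Change = -19 − (-17) = -2.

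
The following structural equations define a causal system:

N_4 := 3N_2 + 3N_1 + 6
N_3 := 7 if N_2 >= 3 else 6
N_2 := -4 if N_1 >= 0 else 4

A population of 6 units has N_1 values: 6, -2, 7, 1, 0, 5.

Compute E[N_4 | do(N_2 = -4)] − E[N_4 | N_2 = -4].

The intervention sets N_2=-4 in all 6 units regardless of N_1. Recomputing N_4 per unit gives 12, -12, 15, -3, -6, 9; average 2.5.
Observing N_2=-4 restricts to units where N_2's equation naturally yields -4: N_1 ∈ {6, 7, 1, 0, 5}. In that subpopulation N_4 = 12, 15, -3, -6, 9, mean 5.4.
Difference = 2.5 − 5.4 = -2.9.

-2.9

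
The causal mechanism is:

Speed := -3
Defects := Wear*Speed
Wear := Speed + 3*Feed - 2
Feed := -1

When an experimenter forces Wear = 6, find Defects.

-18

The intervention breaks the incoming arrows to Wear: Wear := Speed + 3*Feed - 2 no longer applies, and Wear = 6.
Defects = Wear*Speed  [with Wear=6, Speed=-3]  = -18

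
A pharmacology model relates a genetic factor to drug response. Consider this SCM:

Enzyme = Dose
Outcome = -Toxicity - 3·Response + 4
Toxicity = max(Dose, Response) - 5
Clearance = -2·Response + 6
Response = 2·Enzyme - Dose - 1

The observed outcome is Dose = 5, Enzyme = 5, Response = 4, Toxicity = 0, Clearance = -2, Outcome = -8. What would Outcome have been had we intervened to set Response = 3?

-5

The intervention breaks the incoming arrows to Response: Response = 2·Enzyme - Dose - 1 no longer applies, and Response = 3.
Toxicity = max(Dose, Response) - 5  [with Dose=5, Response=3]  = 0
Outcome = -Toxicity - 3·Response + 4  [with Toxicity=0, Response=3]  = -5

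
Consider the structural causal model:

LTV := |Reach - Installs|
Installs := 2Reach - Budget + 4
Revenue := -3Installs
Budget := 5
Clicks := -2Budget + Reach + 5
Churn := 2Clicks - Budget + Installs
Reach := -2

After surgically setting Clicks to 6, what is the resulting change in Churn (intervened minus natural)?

do(Clicks=6) replaces the equation Clicks := -2Budget + Reach + 5 with the constant Clicks = 6.
Installs = 2Reach - Budget + 4  [with Reach=-2, Budget=5]  = -5
Churn = 2Clicks - Budget + Installs  [with Clicks=6, Budget=5, Installs=-5]  = 2
Without intervention: Clicks = -2Budget + Reach + 5  [with Budget=5, Reach=-2]  = -7; Installs = 2Reach - Budget + 4  [with Reach=-2, Budget=5]  = -5; Churn = 2Clicks - Budget + Installs  [with Clicks=-7, Budget=5, Installs=-5]  = -24.
Change = 2 − (-24) = 26.

26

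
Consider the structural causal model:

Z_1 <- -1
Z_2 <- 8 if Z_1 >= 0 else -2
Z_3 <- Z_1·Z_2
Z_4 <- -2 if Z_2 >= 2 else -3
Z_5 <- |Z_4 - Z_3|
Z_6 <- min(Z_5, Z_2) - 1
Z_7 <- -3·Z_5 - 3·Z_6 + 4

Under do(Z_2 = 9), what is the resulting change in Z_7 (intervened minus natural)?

-33

Under do(Z_2=9), the mechanism Z_2 <- 8 if Z_1 >= 0 else -2 is discarded; Z_2 is fixed at 9.
Z_3 = Z_1·Z_2  [with Z_1=-1, Z_2=9]  = -9
Z_4 = -2 if Z_2 >= 2 else -3  [with Z_2=9]  = -2
Z_5 = |Z_4 - Z_3|  [with Z_4=-2, Z_3=-9]  = 7
Z_6 = min(Z_5, Z_2) - 1  [with Z_5=7, Z_2=9]  = 6
Z_7 = -3·Z_5 - 3·Z_6 + 4  [with Z_5=7, Z_6=6]  = -35
Without intervention: Z_2 = 8 if Z_1 >= 0 else -2  [with Z_1=-1]  = -2; Z_3 = Z_1·Z_2  [with Z_1=-1, Z_2=-2]  = 2; Z_4 = -2 if Z_2 >= 2 else -3  [with Z_2=-2]  = -3; Z_5 = |Z_4 - Z_3|  [with Z_4=-3, Z_3=2]  = 5; Z_6 = min(Z_5, Z_2) - 1  [with Z_5=5, Z_2=-2]  = -3; Z_7 = -3·Z_5 - 3·Z_6 + 4  [with Z_5=5, Z_6=-3]  = -2.
Change = -35 − (-2) = -33.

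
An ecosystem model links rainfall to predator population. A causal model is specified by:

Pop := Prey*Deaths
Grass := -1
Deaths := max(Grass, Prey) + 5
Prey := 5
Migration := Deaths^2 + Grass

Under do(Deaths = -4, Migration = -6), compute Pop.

Setting Deaths = -4, Migration = -6 by intervention discards those variables' equations.
Pop = Prey*Deaths  [with Prey=5, Deaths=-4]  = -20

-20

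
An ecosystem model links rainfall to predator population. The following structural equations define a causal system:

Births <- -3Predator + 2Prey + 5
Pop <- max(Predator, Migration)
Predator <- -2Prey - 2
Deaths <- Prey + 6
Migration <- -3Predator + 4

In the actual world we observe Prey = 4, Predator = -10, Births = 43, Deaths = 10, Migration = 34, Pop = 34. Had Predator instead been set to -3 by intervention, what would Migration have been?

do(Predator=-3) replaces the equation Predator <- -2Prey - 2 with the constant Predator = -3.
Migration = -3Predator + 4  [with Predator=-3]  = 13

13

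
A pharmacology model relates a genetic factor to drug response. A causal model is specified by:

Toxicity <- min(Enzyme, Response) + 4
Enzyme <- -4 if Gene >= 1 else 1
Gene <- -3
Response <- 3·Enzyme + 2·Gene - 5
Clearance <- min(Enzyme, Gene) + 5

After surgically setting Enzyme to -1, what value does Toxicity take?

Under do(Enzyme=-1), the mechanism Enzyme <- -4 if Gene >= 1 else 1 is discarded; Enzyme is fixed at -1.
Response = 3·Enzyme + 2·Gene - 5  [with Enzyme=-1, Gene=-3]  = -14
Toxicity = min(Enzyme, Response) + 4  [with Enzyme=-1, Response=-14]  = -10

-10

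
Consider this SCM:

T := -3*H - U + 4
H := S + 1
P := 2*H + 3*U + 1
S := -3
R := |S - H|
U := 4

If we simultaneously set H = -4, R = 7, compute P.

5

Setting H = -4, R = 7 by intervention discards those variables' equations.
P = 2*H + 3*U + 1  [with H=-4, U=4]  = 5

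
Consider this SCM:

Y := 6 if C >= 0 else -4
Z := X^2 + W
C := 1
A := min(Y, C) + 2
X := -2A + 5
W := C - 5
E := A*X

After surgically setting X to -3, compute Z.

The intervention breaks the incoming arrows to X: X := -2A + 5 no longer applies, and X = -3.
W = C - 5  [with C=1]  = -4
Z = X^2 + W  [with X=-3, W=-4]  = 5

5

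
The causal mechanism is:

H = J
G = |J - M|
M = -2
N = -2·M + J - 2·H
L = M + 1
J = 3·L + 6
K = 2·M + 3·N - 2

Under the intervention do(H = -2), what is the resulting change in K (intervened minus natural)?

The intervention breaks the incoming arrows to H: H = J no longer applies, and H = -2.
L = M + 1  [with M=-2]  = -1
J = 3·L + 6  [with L=-1]  = 3
N = -2·M + J - 2·H  [with M=-2, J=3, H=-2]  = 11
K = 2·M + 3·N - 2  [with M=-2, N=11]  = 27
Without intervention: L = M + 1  [with M=-2]  = -1; J = 3·L + 6  [with L=-1]  = 3; H = J  [with J=3]  = 3; N = -2·M + J - 2·H  [with M=-2, J=3, H=3]  = 1; K = 2·M + 3·N - 2  [with M=-2, N=1]  = -3.
Change = 27 − (-3) = 30.

30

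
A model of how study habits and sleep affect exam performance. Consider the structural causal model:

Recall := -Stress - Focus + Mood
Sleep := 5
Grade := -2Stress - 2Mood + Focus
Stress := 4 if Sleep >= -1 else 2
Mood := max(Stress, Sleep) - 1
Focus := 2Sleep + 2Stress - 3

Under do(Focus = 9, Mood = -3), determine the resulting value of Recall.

Setting Focus = 9, Mood = -3 by intervention discards those variables' equations.
Stress = 4 if Sleep >= -1 else 2  [with Sleep=5]  = 4
Recall = -Stress - Focus + Mood  [with Stress=4, Focus=9, Mood=-3]  = -16

-16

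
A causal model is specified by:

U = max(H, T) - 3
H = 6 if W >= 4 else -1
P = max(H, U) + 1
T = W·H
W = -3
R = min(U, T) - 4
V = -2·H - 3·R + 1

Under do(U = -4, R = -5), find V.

18

Setting U = -4, R = -5 by intervention discards those variables' equations.
H = 6 if W >= 4 else -1  [with W=-3]  = -1
V = -2·H - 3·R + 1  [with H=-1, R=-5]  = 18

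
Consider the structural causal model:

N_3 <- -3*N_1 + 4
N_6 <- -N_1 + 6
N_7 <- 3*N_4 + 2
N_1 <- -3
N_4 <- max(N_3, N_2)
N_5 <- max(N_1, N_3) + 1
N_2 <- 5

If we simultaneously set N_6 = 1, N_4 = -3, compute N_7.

-7

Under do(N_6 = 1, N_4 = -3), each intervened variable's structural equation is replaced by its fixed value.
N_7 = 3*N_4 + 2  [with N_4=-3]  = -7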